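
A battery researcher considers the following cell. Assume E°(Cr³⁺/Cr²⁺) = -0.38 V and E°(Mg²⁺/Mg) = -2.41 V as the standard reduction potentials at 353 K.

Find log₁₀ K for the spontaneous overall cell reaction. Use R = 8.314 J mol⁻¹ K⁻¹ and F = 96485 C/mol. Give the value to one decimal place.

58.0

Cathode: Cr³⁺/Cr²⁺; anode: Mg²⁺/Mg. E°cell = (-0.38) − (-2.41) = +2.03 V, with n = 2.
ΔG° = −nFE° = −RT ln K, so ln K = nFE°/(RT) = (2)(96485)(+2.03) / ((8.314)(353)) = 133.475.
log₁₀ K = 133.475 / ln 10 = 58.0.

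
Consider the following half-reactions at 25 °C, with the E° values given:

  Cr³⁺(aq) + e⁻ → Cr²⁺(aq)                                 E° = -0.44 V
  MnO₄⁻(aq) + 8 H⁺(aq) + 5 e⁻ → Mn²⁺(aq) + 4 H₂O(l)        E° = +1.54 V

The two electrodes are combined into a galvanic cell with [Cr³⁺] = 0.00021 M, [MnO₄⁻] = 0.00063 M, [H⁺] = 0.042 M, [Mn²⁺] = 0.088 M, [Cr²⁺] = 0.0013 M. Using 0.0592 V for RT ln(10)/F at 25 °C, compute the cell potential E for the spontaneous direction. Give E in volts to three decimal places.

MnO₄⁻/Mn²⁺ is the cathode (higher E°), Cr³⁺/Cr²⁺ the anode: E°cell = +1.54 − (-0.44) = +1.98 V, n = 5.
Overall: MnO₄⁻(aq) + 8 H⁺(aq) + 5 Cr²⁺(aq) → Mn²⁺(aq) + 4 H₂O(l) + 5 Cr³⁺(aq)
Q = [Mn²⁺]·[Cr³⁺]^5 / ([MnO₄⁻]·[H⁺]^8·[Cr²⁺]^5); log Q = 9.201.
E = E° − (0.0592/n) log Q = +1.98 − (0.0592/5)(9.201) = +1.871 V.

+1.871 V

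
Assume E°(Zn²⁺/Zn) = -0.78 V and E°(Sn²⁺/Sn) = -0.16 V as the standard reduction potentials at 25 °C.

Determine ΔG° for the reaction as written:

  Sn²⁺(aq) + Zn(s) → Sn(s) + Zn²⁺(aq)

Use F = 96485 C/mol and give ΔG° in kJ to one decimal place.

As written, Sn²⁺/Sn is reduced (cathode) and Zn²⁺/Zn is oxidised (anode), so E°cell = (-0.16) − (-0.78) = +0.62 V.
Balancing electrons gives n = 2.
ΔG° = −nFE° = −(2)(96485)(+0.62) = -119,641 J = -119.6 kJ.

-119.6 kJ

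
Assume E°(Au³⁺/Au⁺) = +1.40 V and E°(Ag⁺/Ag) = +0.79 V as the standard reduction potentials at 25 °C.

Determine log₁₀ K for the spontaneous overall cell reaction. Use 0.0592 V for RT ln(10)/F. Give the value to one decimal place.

Cathode: Au³⁺/Au⁺; anode: Ag⁺/Ag. E°cell = +0.61 V, n = 2.
log K = nE°cell / 0.0592 = (2)(+0.61) / 0.0592 = 20.6.

20.6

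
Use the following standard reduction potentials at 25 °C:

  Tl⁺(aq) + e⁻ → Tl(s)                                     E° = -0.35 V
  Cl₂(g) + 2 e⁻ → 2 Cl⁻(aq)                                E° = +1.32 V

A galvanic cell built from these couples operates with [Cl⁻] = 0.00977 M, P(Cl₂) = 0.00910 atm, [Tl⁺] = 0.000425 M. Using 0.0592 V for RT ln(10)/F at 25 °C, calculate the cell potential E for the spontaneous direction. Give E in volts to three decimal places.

+1.928 V

Cl₂/Cl⁻ is the cathode (higher E°), Tl⁺/Tl the anode: E°cell = +1.32 − (-0.35) = +1.67 V, n = 2.
Overall: Cl₂(g) + 2 Tl(s) → 2 Cl⁻(aq) + 2 Tl⁺(aq)
Q = [Cl⁻]^2·[Tl⁺]^2 / (P(Cl₂)); log Q = -8.722.
E = E° − (0.0592/n) log Q = +1.67 − (0.0592/2)(-8.722) = +1.928 V.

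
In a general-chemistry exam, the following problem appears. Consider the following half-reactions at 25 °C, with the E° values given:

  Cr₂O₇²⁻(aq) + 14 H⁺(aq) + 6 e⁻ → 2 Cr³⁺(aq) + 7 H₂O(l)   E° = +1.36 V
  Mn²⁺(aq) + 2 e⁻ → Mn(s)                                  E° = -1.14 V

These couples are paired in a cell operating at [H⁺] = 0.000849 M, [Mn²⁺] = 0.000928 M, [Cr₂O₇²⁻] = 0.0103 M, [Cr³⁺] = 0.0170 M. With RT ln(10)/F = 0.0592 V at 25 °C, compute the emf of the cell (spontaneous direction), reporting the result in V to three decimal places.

+2.181 V

Cr₂O₇²⁻/Cr³⁺ is the cathode (higher E°), Mn²⁺/Mn the anode: E°cell = +1.36 − (-1.14) = +2.50 V, n = 6.
Overall: Cr₂O₇²⁻(aq) + 14 H⁺(aq) + 3 Mn(s) → 2 Cr³⁺(aq) + 7 H₂O(l) + 3 Mn²⁺(aq)
Q = [Cr³⁺]^2·[Mn²⁺]^3 / ([Cr₂O₇²⁻]·[H⁺]^14); log Q = 32.346.
E = E° − (0.0592/n) log Q = +2.50 − (0.0592/6)(32.346) = +2.181 V.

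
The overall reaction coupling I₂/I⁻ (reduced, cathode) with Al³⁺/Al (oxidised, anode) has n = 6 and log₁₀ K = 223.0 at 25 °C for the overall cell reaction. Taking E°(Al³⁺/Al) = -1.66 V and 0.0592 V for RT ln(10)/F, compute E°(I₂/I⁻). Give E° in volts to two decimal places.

+0.54 V

E°cell = (0.0592/n)·log K = (0.0592/6)(223.0) = +2.200 V.
Since I₂/I⁻ is the cathode and Al³⁺/Al the anode, E°cell = E°(I₂/I⁻) − E°(Al³⁺/Al).
So E°(I₂/I⁻) = E°cell + E°(Al³⁺/Al) = +2.200 + (-1.66) = +0.54 V.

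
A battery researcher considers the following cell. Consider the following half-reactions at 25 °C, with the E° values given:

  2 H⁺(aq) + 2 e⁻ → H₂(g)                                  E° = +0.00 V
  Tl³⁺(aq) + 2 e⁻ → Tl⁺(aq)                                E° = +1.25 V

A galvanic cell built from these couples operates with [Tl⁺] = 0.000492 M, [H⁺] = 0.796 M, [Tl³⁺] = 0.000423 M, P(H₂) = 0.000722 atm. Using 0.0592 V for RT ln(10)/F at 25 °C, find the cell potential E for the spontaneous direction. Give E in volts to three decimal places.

+1.161 V

Tl³⁺/Tl⁺ is the cathode (higher E°), H⁺/H₂ the anode: E°cell = +1.25 − (+0.00) = +1.25 V, n = 2.
Overall: Tl³⁺(aq) + H₂(g) → Tl⁺(aq) + 2 H⁺(aq)
Q = [Tl⁺]·[H⁺]^2 / ([Tl³⁺]·P(H₂)); log Q = 3.009.
E = E° − (0.0592/n) log Q = +1.25 − (0.0592/2)(3.009) = +1.161 V.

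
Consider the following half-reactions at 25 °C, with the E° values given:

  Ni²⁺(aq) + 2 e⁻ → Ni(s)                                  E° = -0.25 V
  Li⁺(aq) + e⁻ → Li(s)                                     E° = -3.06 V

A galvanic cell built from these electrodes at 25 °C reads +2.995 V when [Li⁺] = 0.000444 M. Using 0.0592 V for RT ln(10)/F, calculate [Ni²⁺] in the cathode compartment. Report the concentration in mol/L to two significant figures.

0.35 M

Ni²⁺/Ni is the cathode, Li⁺/Li the anode: E°cell = +2.81 V, n = 2.
Overall reaction: Ni²⁺(aq) + 2 Li(s) → Ni(s) + 2 Li⁺(aq); Q = [Li⁺]^2/[Ni²⁺]^1.
From E = E° − (0.0592/n) log Q: log Q = (E° − E)·n/0.0592 = (+2.81 − (+2.995))·2/0.0592 = -6.2500.
So 1·log[Ni²⁺] = 2·log(0.000444) − log Q = -6.7052 − (-6.2500) = -0.4552; [Ni²⁺] = 10^(-0.4552) ≈ 0.35 M.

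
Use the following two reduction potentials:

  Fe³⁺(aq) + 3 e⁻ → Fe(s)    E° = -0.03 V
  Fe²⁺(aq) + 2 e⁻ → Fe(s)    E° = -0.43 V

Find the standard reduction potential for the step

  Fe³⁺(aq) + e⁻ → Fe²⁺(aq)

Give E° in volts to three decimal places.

+0.770 V

Sequential free energies add, so n₃E°₃ = n₁E°₁ + n₂E°₂.
With n₃ = 3, and the known step contributing 2×(-0.43) V, the unknown satisfies 1·E° = 3×(-0.03) − 2×(-0.43) = +0.770.
E° = +0.770 / 1 = +0.770 V.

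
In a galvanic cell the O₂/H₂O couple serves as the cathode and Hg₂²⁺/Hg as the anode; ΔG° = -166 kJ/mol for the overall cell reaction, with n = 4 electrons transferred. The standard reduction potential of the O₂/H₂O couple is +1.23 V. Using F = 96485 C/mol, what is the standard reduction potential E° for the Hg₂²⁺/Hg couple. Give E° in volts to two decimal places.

E°cell = −ΔG°/(nF) = −(-166×10³)/((4)(96485)) = +0.430 V.
Since O₂/H₂O is the cathode and Hg₂²⁺/Hg the anode, E°cell = E°(O₂/H₂O) − E°(Hg₂²⁺/Hg).
So E°(Hg₂²⁺/Hg) = E°(O₂/H₂O) − E°cell = (+1.23) − (+0.430) = +0.80 V.

+0.80 V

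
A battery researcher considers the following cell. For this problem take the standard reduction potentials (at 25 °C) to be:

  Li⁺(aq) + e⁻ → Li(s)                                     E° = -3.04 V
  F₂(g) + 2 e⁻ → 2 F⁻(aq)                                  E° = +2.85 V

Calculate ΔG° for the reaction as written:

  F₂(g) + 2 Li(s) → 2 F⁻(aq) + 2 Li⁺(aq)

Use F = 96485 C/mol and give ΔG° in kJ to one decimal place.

-1136.6 kJ

As written, F₂/F⁻ is reduced (cathode) and Li⁺/Li is oxidised (anode), so E°cell = (+2.85) − (-3.04) = +5.89 V.
Balancing electrons gives n = 2.
ΔG° = −nFE° = −(2)(96485)(+5.89) = -1,136,593 J = -1136.6 kJ.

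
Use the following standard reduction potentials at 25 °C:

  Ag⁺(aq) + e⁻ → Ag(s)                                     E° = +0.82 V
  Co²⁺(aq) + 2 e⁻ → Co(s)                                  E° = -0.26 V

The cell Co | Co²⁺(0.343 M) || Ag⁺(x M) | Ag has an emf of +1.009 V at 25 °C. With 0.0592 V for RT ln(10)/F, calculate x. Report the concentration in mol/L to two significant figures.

0.037 M

Ag⁺/Ag is the cathode, Co²⁺/Co the anode: E°cell = +1.08 V, n = 2.
Overall reaction: 2 Ag⁺(aq) + Co(s) → 2 Ag(s) + Co²⁺(aq); Q = [Co²⁺]^1/[Ag⁺]^2.
From E = E° − (0.0592/n) log Q: log Q = (E° − E)·n/0.0592 = (+1.08 − (+1.009))·2/0.0592 = 2.3986.
So 2·log[Ag⁺] = 1·log(0.343) − log Q = -0.4647 − (2.3986) = -2.8633; log[Ag⁺] = -2.8633 / 2 = -1.4317; [Ag⁺] = 10^(-1.4317) ≈ 0.037 M.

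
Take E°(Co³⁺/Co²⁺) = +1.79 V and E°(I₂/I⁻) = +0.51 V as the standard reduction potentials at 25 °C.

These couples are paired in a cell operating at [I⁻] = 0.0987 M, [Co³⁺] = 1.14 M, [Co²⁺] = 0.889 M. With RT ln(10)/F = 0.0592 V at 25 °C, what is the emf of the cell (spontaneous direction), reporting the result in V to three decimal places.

+1.227 V

Co³⁺/Co²⁺ is the cathode (higher E°), I₂/I⁻ the anode: E°cell = +1.79 − (+0.51) = +1.28 V, n = 2.
Overall: 2 Co³⁺(aq) + 2 I⁻(aq) → 2 Co²⁺(aq) + I₂(s)
Q = [Co²⁺]^2 / ([Co³⁺]^2·[I⁻]^2); log Q = 1.795.
E = E° − (0.0592/n) log Q = +1.28 − (0.0592/2)(1.795) = +1.227 V.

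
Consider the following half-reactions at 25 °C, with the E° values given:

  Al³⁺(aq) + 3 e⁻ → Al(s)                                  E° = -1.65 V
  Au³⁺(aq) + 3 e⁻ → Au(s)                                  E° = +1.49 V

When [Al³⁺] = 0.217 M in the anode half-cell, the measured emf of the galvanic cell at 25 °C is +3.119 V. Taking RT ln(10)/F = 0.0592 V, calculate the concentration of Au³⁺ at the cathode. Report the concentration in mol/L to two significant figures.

0.019 M

Au³⁺/Au is the cathode, Al³⁺/Al the anode: E°cell = +3.14 V, n = 3.
Overall reaction: Au³⁺(aq) + Al(s) → Au(s) + Al³⁺(aq); Q = [Al³⁺]^1/[Au³⁺]^1.
From E = E° − (0.0592/n) log Q: log Q = (E° − E)·n/0.0592 = (+3.14 − (+3.119))·3/0.0592 = 1.0642.
So 1·log[Au³⁺] = 1·log(0.217) − log Q = -0.6635 − (1.0642) = -1.7277; [Au³⁺] = 10^(-1.7277) ≈ 0.019 M.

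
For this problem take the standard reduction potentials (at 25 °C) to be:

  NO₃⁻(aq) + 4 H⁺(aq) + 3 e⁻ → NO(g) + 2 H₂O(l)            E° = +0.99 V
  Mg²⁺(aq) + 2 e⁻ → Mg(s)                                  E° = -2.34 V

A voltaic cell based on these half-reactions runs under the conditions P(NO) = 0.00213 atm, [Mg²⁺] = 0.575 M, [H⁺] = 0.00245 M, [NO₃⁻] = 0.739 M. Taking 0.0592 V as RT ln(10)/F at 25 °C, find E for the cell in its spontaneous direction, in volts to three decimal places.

+3.181 V

NO₃⁻/NO is the cathode (higher E°), Mg²⁺/Mg the anode: E°cell = +0.99 − (-2.34) = +3.33 V, n = 6.
Overall: 2 NO₃⁻(aq) + 8 H⁺(aq) + 3 Mg(s) → 2 NO(g) + 4 H₂O(l) + 3 Mg²⁺(aq)
Q = P(NO)^2·[Mg²⁺]^3 / ([NO₃⁻]^2·[H⁺]^8); log Q = 15.085.
E = E° − (0.0592/n) log Q = +3.33 − (0.0592/6)(15.085) = +3.181 V.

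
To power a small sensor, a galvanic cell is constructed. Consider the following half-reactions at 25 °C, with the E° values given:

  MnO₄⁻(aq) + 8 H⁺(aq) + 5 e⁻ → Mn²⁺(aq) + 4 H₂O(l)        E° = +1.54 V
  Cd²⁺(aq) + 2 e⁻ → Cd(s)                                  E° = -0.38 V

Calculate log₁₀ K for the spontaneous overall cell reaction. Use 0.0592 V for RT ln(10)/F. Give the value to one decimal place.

Cathode: MnO₄⁻/Mn²⁺; anode: Cd²⁺/Cd. E°cell = +1.92 V, n = 10.
log K = nE°cell / 0.0592 = (10)(+1.92) / 0.0592 = 324.3.

324.3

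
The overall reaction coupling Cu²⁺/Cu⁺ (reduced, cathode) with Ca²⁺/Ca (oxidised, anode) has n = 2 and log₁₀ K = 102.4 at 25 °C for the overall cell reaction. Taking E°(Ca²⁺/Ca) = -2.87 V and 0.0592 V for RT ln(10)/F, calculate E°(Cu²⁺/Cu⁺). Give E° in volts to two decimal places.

E°cell = (0.0592/n)·log K = (0.0592/2)(102.4) = +3.031 V.
Since Cu²⁺/Cu⁺ is the cathode and Ca²⁺/Ca the anode, E°cell = E°(Cu²⁺/Cu⁺) − E°(Ca²⁺/Ca).
So E°(Cu²⁺/Cu⁺) = E°cell + E°(Ca²⁺/Ca) = +3.031 + (-2.87) = +0.16 V.

+0.16 V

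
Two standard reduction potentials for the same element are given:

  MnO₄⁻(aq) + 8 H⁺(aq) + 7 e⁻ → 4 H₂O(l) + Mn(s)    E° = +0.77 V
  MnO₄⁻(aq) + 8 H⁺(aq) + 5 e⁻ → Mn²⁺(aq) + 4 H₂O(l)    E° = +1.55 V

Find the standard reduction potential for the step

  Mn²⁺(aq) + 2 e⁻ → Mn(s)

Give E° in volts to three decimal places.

-1.180 V

Sequential free energies add, so n₃E°₃ = n₁E°₁ + n₂E°₂.
With n₃ = 7, and the known step contributing 5×(+1.55) V, the unknown satisfies 2·E° = 7×(+0.77) − 5×(+1.55) = -2.360.
E° = -2.360 / 2 = -1.180 V.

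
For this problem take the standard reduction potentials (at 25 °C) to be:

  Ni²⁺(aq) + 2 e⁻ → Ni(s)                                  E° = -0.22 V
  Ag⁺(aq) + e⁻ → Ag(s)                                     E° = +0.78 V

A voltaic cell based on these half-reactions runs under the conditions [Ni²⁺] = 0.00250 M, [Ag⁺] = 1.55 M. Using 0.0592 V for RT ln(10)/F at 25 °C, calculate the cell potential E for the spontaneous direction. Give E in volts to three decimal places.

+1.088 V

Ag⁺/Ag is the cathode (higher E°), Ni²⁺/Ni the anode: E°cell = +0.78 − (-0.22) = +1.00 V, n = 2.
Overall: 2 Ag⁺(aq) + Ni(s) → 2 Ag(s) + Ni²⁺(aq)
Q = [Ni²⁺] / ([Ag⁺]^2); log Q = -2.983.
E = E° − (0.0592/n) log Q = +1.00 − (0.0592/2)(-2.983) = +1.088 V.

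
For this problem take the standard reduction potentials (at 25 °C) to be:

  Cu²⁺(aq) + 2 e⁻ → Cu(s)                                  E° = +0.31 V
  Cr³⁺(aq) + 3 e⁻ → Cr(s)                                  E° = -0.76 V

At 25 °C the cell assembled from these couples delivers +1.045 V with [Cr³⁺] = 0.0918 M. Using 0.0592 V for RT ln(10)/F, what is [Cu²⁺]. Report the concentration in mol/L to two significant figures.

Cu²⁺/Cu is the cathode, Cr³⁺/Cr the anode: E°cell = +1.07 V, n = 6.
Overall reaction: 3 Cu²⁺(aq) + 2 Cr(s) → 3 Cu(s) + 2 Cr³⁺(aq); Q = [Cr³⁺]^2/[Cu²⁺]^3.
From E = E° − (0.0592/n) log Q: log Q = (E° − E)·n/0.0592 = (+1.07 − (+1.045))·6/0.0592 = 2.5338.
So 3·log[Cu²⁺] = 2·log(0.0918) − log Q = -2.0743 − (2.5338) = -4.6081; log[Cu²⁺] = -4.6081 / 3 = -1.5360; [Cu²⁺] = 10^(-1.5360) ≈ 0.029 M.

0.029 M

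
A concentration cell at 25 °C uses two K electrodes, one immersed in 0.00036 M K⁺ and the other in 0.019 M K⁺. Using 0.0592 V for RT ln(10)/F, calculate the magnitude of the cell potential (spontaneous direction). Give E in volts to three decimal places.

+0.102 V

For a concentration cell E°cell = 0. The 0.019 M side is the cathode (reduction is favoured where [K⁺] is higher).
With n = 1, E = −(0.0592/1) log([K⁺]ₐₙ/[K⁺]꜀ₐₜ) = −(0.0592/1) log(0.00036/0.019) = −(0.0592/1)(-1.722) = +0.102 V.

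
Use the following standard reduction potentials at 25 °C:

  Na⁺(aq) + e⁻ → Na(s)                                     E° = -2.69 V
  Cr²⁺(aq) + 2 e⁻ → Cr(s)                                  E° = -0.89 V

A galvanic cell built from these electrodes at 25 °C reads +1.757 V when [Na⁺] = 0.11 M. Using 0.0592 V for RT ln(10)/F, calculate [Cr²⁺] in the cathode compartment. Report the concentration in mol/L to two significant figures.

Cr²⁺/Cr is the cathode, Na⁺/Na the anode: E°cell = +1.80 V, n = 2.
Overall reaction: Cr²⁺(aq) + 2 Na(s) → Cr(s) + 2 Na⁺(aq); Q = [Na⁺]^2/[Cr²⁺]^1.
From E = E° − (0.0592/n) log Q: log Q = (E° − E)·n/0.0592 = (+1.80 − (+1.757))·2/0.0592 = 1.4527.
So 1·log[Cr²⁺] = 2·log(0.11) − log Q = -1.9172 − (1.4527) = -3.3699; [Cr²⁺] = 10^(-3.3699) ≈ 0.00043 M.

0.00043 M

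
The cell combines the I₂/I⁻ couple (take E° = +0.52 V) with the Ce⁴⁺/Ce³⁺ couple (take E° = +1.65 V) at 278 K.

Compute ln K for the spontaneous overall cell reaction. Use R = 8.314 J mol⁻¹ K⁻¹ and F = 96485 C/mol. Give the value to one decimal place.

Cathode: Ce⁴⁺/Ce³⁺; anode: I₂/I⁻. E°cell = (+1.65) − (+0.52) = +1.13 V, with n = 2.
ΔG° = −nFE° = −RT ln K, so ln K = nFE°/(RT) = (2)(96485)(+1.13) / ((8.314)(278)) = 94.344.

94.3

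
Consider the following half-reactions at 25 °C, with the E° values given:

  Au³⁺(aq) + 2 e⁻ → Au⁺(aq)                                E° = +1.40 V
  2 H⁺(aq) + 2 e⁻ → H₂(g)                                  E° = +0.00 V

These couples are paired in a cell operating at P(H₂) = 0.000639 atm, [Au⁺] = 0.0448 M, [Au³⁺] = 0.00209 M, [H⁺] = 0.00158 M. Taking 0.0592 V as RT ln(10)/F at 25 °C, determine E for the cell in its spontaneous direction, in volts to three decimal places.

+1.432 V

Au³⁺/Au⁺ is the cathode (higher E°), H⁺/H₂ the anode: E°cell = +1.40 − (+0.00) = +1.40 V, n = 2.
Overall: Au³⁺(aq) + H₂(g) → Au⁺(aq) + 2 H⁺(aq)
Q = [Au⁺]·[H⁺]^2 / ([Au³⁺]·P(H₂)); log Q = -1.077.
E = E° − (0.0592/n) log Q = +1.40 − (0.0592/2)(-1.077) = +1.432 V.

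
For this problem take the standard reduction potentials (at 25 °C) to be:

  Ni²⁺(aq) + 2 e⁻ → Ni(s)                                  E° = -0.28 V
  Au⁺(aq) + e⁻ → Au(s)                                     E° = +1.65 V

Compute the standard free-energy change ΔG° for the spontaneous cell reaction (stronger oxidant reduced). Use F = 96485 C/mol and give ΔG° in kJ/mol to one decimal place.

-372.4 kJ/mol

Au⁺/Au (E° = +1.65 V) is the cathode; Ni²⁺/Ni (E° = -0.28 V) is the anode, so E°cell = +1.93 V.
Balancing electrons gives n = 2 (lcm of 1 and 2).
ΔG° = −nFE° = −(2)(96485)(+1.93) = -372,432 J = -372.4 kJ/mol.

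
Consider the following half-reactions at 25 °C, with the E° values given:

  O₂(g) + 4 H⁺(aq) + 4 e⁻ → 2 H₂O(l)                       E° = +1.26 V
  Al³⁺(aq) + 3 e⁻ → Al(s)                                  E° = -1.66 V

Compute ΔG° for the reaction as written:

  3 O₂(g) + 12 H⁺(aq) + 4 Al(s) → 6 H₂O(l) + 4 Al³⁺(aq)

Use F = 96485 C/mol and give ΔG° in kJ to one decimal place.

As written, O₂/H₂O is reduced (cathode) and Al³⁺/Al is oxidised (anode), so E°cell = (+1.26) − (-1.66) = +2.92 V.
Balancing electrons gives n = 12.
ΔG° = −nFE° = −(12)(96485)(+2.92) = -3,380,834 J = -3380.8 kJ.

-3380.8 kJ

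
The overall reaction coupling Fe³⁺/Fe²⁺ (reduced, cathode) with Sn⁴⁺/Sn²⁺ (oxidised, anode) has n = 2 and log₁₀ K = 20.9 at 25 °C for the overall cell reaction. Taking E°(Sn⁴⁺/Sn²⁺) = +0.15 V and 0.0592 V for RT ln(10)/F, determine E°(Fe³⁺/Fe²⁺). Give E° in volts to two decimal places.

E°cell = (0.0592/n)·log K = (0.0592/2)(20.9) = +0.619 V.
Since Fe³⁺/Fe²⁺ is the cathode and Sn⁴⁺/Sn²⁺ the anode, E°cell = E°(Fe³⁺/Fe²⁺) − E°(Sn⁴⁺/Sn²⁺).
So E°(Fe³⁺/Fe²⁺) = E°cell + E°(Sn⁴⁺/Sn²⁺) = +0.619 + (+0.15) = +0.77 V.

+0.77 V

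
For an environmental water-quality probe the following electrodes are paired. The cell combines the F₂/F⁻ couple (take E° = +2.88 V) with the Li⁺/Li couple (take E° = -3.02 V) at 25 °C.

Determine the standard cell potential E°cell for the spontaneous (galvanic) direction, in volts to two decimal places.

+5.90 V

The F₂/F⁻ couple has the higher reduction potential, so it is the cathode; Li⁺/Li is oxidised at the anode.
E°cell = E°(cathode) − E°(anode) = (+2.88) − (-3.02) = +5.90 V.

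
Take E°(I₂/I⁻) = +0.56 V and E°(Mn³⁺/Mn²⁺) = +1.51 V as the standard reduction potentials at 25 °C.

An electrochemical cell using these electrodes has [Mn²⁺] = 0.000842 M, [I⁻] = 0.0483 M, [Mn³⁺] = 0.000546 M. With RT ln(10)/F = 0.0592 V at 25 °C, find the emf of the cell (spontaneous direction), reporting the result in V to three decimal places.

+0.861 V

Mn³⁺/Mn²⁺ is the cathode (higher E°), I₂/I⁻ the anode: E°cell = +1.51 − (+0.56) = +0.95 V, n = 2.
Overall: 2 Mn³⁺(aq) + 2 I⁻(aq) → 2 Mn²⁺(aq) + I₂(s)
Q = [Mn²⁺]^2 / ([Mn³⁺]^2·[I⁻]^2); log Q = 3.008.
E = E° − (0.0592/n) log Q = +0.95 − (0.0592/2)(3.008) = +0.861 V.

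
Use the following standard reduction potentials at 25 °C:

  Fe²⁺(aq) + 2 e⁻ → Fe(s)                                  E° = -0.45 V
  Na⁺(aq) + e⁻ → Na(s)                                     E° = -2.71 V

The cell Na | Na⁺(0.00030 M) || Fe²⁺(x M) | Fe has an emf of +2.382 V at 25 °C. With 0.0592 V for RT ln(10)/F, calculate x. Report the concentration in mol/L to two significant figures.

0.0012 M

Fe²⁺/Fe is the cathode, Na⁺/Na the anode: E°cell = +2.26 V, n = 2.
Overall reaction: Fe²⁺(aq) + 2 Na(s) → Fe(s) + 2 Na⁺(aq); Q = [Na⁺]^2/[Fe²⁺]^1.
From E = E° − (0.0592/n) log Q: log Q = (E° − E)·n/0.0592 = (+2.26 − (+2.382))·2/0.0592 = -4.1216.
So 1·log[Fe²⁺] = 2·log(0.0003) − log Q = -7.0458 − (-4.1216) = -2.9242; [Fe²⁺] = 10^(-2.9242) ≈ 0.0012 M.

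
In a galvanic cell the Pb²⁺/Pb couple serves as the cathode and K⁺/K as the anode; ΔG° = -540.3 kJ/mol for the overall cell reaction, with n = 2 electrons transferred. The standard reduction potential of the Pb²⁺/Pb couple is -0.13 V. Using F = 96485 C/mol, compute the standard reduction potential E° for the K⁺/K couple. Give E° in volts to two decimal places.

-2.93 V

E°cell = −ΔG°/(nF) = −(-540.3×10³)/((2)(96485)) = +2.800 V.
Since Pb²⁺/Pb is the cathode and K⁺/K the anode, E°cell = E°(Pb²⁺/Pb) − E°(K⁺/K).
So E°(K⁺/K) = E°(Pb²⁺/Pb) − E°cell = (-0.13) − (+2.800) = -2.93 V.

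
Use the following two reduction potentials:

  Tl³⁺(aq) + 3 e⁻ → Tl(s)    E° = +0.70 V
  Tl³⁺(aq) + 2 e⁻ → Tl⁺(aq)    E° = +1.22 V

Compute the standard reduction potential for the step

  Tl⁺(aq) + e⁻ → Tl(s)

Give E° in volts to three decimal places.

-0.340 V

Sequential free energies add, so n₃E°₃ = n₁E°₁ + n₂E°₂.
With n₃ = 3, and the known step contributing 2×(+1.22) V, the unknown satisfies 1·E° = 3×(+0.70) − 2×(+1.22) = -0.340.
E° = -0.340 / 1 = -0.340 V.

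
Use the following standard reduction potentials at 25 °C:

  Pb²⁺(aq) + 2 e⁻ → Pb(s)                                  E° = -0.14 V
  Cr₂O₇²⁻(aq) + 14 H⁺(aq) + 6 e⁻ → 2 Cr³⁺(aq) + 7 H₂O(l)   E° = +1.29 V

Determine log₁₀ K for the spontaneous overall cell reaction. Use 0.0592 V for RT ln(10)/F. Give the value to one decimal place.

144.9

Cathode: Cr₂O₇²⁻/Cr³⁺; anode: Pb²⁺/Pb. E°cell = +1.43 V, n = 6.
log K = nE°cell / 0.0592 = (6)(+1.43) / 0.0592 = 144.9.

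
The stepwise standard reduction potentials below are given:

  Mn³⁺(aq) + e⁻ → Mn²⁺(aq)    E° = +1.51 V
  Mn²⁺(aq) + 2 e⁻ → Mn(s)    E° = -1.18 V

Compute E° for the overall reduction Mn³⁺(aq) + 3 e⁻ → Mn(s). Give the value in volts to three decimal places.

Adding the free-energy changes (−nFE°) of the two steps gives −n₃FE°₃ = −n₁FE°₁ − n₂FE°₂.
E°₃ = (1×+1.51 + 2×-1.18) / 3 = (-0.850) / 3 = -0.283 V.

-0.283 V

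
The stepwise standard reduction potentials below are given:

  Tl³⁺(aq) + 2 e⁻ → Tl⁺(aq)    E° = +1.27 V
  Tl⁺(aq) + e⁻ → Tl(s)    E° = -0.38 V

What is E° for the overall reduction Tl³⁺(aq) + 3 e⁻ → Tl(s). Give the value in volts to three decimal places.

+0.720 V

Adding the free-energy changes (−nFE°) of the two steps gives −n₃FE°₃ = −n₁FE°₁ − n₂FE°₂.
E°₃ = (2×+1.27 + 1×-0.38) / 3 = (+2.160) / 3 = +0.720 V.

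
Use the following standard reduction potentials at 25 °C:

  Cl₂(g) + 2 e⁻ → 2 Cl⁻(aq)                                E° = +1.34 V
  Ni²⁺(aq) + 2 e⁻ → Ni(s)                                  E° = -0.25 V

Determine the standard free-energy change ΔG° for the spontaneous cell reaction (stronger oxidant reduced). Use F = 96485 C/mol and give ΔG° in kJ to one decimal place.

Cl₂/Cl⁻ (E° = +1.34 V) is the cathode; Ni²⁺/Ni (E° = -0.25 V) is the anode, so E°cell = +1.59 V.
Balancing electrons gives n = 2 (lcm of 2 and 2).
ΔG° = −nFE° = −(2)(96485)(+1.59) = -306,822 J = -306.8 kJ.

-306.8 kJ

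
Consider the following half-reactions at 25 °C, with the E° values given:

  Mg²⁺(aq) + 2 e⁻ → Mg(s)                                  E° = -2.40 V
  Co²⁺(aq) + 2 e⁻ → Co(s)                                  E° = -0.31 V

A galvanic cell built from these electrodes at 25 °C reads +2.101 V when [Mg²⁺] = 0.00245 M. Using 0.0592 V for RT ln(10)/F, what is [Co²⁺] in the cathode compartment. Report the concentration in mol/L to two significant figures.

Co²⁺/Co is the cathode, Mg²⁺/Mg the anode: E°cell = +2.09 V, n = 2.
Overall reaction: Co²⁺(aq) + Mg(s) → Co(s) + Mg²⁺(aq); Q = [Mg²⁺]^1/[Co²⁺]^1.
From E = E° − (0.0592/n) log Q: log Q = (E° − E)·n/0.0592 = (+2.09 − (+2.101))·2/0.0592 = -0.3716.
So 1·log[Co²⁺] = 1·log(0.00245) − log Q = -2.6108 − (-0.3716) = -2.2392; [Co²⁺] = 10^(-2.2392) ≈ 0.0058 M.

0.0058 M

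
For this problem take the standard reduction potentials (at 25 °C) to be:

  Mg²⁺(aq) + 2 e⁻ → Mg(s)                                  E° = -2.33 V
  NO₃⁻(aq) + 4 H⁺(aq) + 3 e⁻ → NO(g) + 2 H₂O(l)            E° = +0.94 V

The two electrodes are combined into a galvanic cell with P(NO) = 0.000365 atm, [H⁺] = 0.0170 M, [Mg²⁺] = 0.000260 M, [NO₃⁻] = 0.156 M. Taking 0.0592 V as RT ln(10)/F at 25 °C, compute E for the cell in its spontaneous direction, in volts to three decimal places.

+3.288 V

NO₃⁻/NO is the cathode (higher E°), Mg²⁺/Mg the anode: E°cell = +0.94 − (-2.33) = +3.27 V, n = 6.
Overall: 2 NO₃⁻(aq) + 8 H⁺(aq) + 3 Mg(s) → 2 NO(g) + 4 H₂O(l) + 3 Mg²⁺(aq)
Q = P(NO)^2·[Mg²⁺]^3 / ([NO₃⁻]^2·[H⁺]^8); log Q = -1.860.
E = E° − (0.0592/n) log Q = +3.27 − (0.0592/6)(-1.860) = +3.288 V.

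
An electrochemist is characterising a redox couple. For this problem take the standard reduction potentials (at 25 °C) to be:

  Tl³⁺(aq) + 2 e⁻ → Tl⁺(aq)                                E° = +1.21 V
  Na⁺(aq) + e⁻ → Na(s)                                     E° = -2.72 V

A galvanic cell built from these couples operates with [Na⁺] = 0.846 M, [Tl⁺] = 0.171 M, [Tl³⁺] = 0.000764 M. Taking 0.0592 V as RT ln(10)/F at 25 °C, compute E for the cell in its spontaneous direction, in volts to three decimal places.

+3.865 V

Tl³⁺/Tl⁺ is the cathode (higher E°), Na⁺/Na the anode: E°cell = +1.21 − (-2.72) = +3.93 V, n = 2.
Overall: Tl³⁺(aq) + 2 Na(s) → Tl⁺(aq) + 2 Na⁺(aq)
Q = [Tl⁺]·[Na⁺]^2 / ([Tl³⁺]); log Q = 2.205.
E = E° − (0.0592/n) log Q = +3.93 − (0.0592/2)(2.205) = +3.865 V.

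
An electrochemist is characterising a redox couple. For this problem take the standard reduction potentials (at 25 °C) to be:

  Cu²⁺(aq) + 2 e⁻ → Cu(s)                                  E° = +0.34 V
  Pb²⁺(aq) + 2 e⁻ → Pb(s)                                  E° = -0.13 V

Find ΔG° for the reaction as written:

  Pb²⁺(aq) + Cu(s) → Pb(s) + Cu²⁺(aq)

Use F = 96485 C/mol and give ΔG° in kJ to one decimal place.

As written, Pb²⁺/Pb is reduced (cathode) and Cu²⁺/Cu is oxidised (anode), so E°cell = (-0.13) − (+0.34) = -0.47 V.
Balancing electrons gives n = 2.
ΔG° = −nFE° = −(2)(96485)(-0.47) = 90,696 J = +90.7 kJ.

+90.7 kJ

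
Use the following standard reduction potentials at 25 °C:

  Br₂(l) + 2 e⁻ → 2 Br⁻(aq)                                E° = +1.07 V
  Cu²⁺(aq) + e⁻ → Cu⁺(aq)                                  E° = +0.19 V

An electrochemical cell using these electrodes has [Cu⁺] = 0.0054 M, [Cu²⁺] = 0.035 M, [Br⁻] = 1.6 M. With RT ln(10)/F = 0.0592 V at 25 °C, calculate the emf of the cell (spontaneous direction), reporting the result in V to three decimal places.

Br₂/Br⁻ is the cathode (higher E°), Cu²⁺/Cu⁺ the anode: E°cell = +1.07 − (+0.19) = +0.88 V, n = 2.
Overall: Br₂(l) + 2 Cu⁺(aq) → 2 Br⁻(aq) + 2 Cu²⁺(aq)
Q = [Br⁻]^2·[Cu²⁺]^2 / ([Cu⁺]^2); log Q = 2.032.
E = E° − (0.0592/n) log Q = +0.88 − (0.0592/2)(2.032) = +0.820 V.

+0.820 V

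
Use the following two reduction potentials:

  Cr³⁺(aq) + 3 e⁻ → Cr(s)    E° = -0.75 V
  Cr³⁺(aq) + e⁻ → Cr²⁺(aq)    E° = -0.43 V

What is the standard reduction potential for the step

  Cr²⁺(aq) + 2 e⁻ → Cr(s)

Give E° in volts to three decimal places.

Sequential free energies add, so n₃E°₃ = n₁E°₁ + n₂E°₂.
With n₃ = 3, and the known step contributing 1×(-0.43) V, the unknown satisfies 2·E° = 3×(-0.75) − 1×(-0.43) = -1.820.
E° = -1.820 / 2 = -0.910 V.

-0.910 V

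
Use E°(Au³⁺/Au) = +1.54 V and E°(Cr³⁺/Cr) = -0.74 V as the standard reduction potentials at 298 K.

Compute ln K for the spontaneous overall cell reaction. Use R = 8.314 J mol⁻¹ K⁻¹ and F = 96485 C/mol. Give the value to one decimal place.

266.4

Cathode: Au³⁺/Au; anode: Cr³⁺/Cr. E°cell = (+1.54) − (-0.74) = +2.28 V, with n = 3.
ΔG° = −nFE° = −RT ln K, so ln K = nFE°/(RT) = (3)(96485)(+2.28) / ((8.314)(298)) = 266.373.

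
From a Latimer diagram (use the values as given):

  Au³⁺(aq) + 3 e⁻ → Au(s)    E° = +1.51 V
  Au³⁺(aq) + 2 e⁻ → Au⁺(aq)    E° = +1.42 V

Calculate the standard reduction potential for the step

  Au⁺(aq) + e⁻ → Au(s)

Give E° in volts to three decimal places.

+1.690 V

Sequential free energies add, so n₃E°₃ = n₁E°₁ + n₂E°₂.
With n₃ = 3, and the known step contributing 2×(+1.42) V, the unknown satisfies 1·E° = 3×(+1.51) − 2×(+1.42) = +1.690.
E° = +1.690 / 1 = +1.690 V.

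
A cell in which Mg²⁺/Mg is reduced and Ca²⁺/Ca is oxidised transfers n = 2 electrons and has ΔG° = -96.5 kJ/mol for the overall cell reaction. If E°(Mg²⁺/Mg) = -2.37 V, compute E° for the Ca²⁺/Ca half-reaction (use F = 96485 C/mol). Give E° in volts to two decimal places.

E°cell = −ΔG°/(nF) = −(-96.5×10³)/((2)(96485)) = +0.500 V.
Since Mg²⁺/Mg is the cathode and Ca²⁺/Ca the anode, E°cell = E°(Mg²⁺/Mg) − E°(Ca²⁺/Ca).
So E°(Ca²⁺/Ca) = E°(Mg²⁺/Mg) − E°cell = (-2.37) − (+0.500) = -2.87 V.

-2.87 V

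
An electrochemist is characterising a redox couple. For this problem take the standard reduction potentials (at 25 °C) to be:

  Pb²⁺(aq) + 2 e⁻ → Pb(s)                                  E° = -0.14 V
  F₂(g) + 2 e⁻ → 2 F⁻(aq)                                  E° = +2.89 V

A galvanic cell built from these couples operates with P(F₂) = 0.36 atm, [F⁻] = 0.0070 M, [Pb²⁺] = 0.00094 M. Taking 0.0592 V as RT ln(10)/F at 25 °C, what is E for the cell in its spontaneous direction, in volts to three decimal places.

F₂/F⁻ is the cathode (higher E°), Pb²⁺/Pb the anode: E°cell = +2.89 − (-0.14) = +3.03 V, n = 2.
Overall: F₂(g) + Pb(s) → 2 F⁻(aq) + Pb²⁺(aq)
Q = [F⁻]^2·[Pb²⁺] / (P(F₂)); log Q = -6.893.
E = E° − (0.0592/n) log Q = +3.03 − (0.0592/2)(-6.893) = +3.234 V.

+3.234 V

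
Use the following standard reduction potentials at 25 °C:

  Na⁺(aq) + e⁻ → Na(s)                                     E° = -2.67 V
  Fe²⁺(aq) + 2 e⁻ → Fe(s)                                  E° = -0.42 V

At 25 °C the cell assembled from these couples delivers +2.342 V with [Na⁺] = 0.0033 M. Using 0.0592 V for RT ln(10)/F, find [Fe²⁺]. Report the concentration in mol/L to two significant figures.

Fe²⁺/Fe is the cathode, Na⁺/Na the anode: E°cell = +2.25 V, n = 2.
Overall reaction: Fe²⁺(aq) + 2 Na(s) → Fe(s) + 2 Na⁺(aq); Q = [Na⁺]^2/[Fe²⁺]^1.
From E = E° − (0.0592/n) log Q: log Q = (E° − E)·n/0.0592 = (+2.25 − (+2.342))·2/0.0592 = -3.1081.
So 1·log[Fe²⁺] = 2·log(0.0033) − log Q = -4.9630 − (-3.1081) = -1.8549; [Fe²⁺] = 10^(-1.8549) ≈ 0.014 M.

0.014 M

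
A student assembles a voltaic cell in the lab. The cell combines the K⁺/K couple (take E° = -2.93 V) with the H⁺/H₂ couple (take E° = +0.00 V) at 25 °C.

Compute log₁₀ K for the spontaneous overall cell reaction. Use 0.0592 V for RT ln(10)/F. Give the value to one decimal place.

99.0

Cathode: H⁺/H₂; anode: K⁺/K. E°cell = +2.93 V, n = 2.
log K = nE°cell / 0.0592 = (2)(+2.93) / 0.0592 = 99.0.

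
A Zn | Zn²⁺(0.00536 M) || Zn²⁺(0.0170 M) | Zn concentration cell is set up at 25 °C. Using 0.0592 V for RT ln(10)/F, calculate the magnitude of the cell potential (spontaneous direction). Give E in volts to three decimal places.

For a concentration cell E°cell = 0. The 0.0170 M side is the cathode (reduction is favoured where [Zn²⁺] is higher).
With n = 2, E = −(0.0592/2) log([Zn²⁺]ₐₙ/[Zn²⁺]꜀ₐₜ) = −(0.0592/2) log(0.00536/0.017) = −(0.0592/2)(-0.501) = +0.015 V.

+0.015 V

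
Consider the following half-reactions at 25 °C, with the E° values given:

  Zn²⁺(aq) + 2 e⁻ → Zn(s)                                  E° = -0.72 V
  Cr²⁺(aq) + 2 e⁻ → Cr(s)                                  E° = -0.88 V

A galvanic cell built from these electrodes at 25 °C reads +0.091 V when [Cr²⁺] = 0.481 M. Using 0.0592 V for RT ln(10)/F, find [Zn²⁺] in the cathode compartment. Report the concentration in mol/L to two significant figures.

Zn²⁺/Zn is the cathode, Cr²⁺/Cr the anode: E°cell = +0.16 V, n = 2.
Overall reaction: Zn²⁺(aq) + Cr(s) → Zn(s) + Cr²⁺(aq); Q = [Cr²⁺]^1/[Zn²⁺]^1.
From E = E° − (0.0592/n) log Q: log Q = (E° − E)·n/0.0592 = (+0.16 − (+0.091))·2/0.0592 = 2.3311.
So 1·log[Zn²⁺] = 1·log(0.481) − log Q = -0.3179 − (2.3311) = -2.6490; [Zn²⁺] = 10^(-2.6490) ≈ 0.0022 M.

0.0022 M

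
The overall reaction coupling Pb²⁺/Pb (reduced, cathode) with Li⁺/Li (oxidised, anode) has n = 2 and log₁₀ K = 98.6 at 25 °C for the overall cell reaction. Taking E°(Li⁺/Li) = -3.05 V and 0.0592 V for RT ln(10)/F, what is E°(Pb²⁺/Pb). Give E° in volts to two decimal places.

E°cell = (0.0592/n)·log K = (0.0592/2)(98.6) = +2.919 V.
Since Pb²⁺/Pb is the cathode and Li⁺/Li the anode, E°cell = E°(Pb²⁺/Pb) − E°(Li⁺/Li).
So E°(Pb²⁺/Pb) = E°cell + E°(Li⁺/Li) = +2.919 + (-3.05) = -0.13 V.

-0.13 V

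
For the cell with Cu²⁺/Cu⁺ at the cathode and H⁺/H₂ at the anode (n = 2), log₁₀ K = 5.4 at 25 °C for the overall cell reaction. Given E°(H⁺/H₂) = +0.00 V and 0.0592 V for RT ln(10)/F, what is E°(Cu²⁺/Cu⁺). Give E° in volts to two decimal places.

+0.16 V

E°cell = (0.0592/n)·log K = (0.0592/2)(5.4) = +0.160 V.
Since Cu²⁺/Cu⁺ is the cathode and H⁺/H₂ the anode, E°cell = E°(Cu²⁺/Cu⁺) − E°(H⁺/H₂).
So E°(Cu²⁺/Cu⁺) = E°cell + E°(H⁺/H₂) = +0.160 + (+0.00) = +0.16 V.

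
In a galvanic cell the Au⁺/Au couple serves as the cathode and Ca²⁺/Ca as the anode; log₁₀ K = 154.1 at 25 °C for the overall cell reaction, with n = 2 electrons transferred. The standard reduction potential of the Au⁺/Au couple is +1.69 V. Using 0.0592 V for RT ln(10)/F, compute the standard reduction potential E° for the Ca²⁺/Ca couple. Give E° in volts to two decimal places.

-2.87 V

E°cell = (0.0592/n)·log K = (0.0592/2)(154.1) = +4.561 V.
Since Au⁺/Au is the cathode and Ca²⁺/Ca the anode, E°cell = E°(Au⁺/Au) − E°(Ca²⁺/Ca).
So E°(Ca²⁺/Ca) = E°(Au⁺/Au) − E°cell = (+1.69) − (+4.561) = -2.87 V.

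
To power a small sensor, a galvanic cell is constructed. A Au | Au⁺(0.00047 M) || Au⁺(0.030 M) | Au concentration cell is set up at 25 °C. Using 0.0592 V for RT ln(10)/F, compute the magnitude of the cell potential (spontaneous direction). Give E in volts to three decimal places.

For a concentration cell E°cell = 0. The 0.030 M side is the cathode (reduction is favoured where [Au⁺] is higher).
With n = 1, E = −(0.0592/1) log([Au⁺]ₐₙ/[Au⁺]꜀ₐₜ) = −(0.0592/1) log(0.00047/0.03) = −(0.0592/1)(-1.805) = +0.107 V.

+0.107 V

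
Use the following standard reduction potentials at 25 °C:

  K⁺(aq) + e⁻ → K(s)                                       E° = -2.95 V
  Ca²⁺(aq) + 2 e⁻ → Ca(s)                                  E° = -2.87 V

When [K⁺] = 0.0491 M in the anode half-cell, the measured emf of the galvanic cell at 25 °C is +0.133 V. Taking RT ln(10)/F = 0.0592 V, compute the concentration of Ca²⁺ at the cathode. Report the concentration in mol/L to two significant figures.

0.15 M

Ca²⁺/Ca is the cathode, K⁺/K the anode: E°cell = +0.08 V, n = 2.
Overall reaction: Ca²⁺(aq) + 2 K(s) → Ca(s) + 2 K⁺(aq); Q = [K⁺]^2/[Ca²⁺]^1.
From E = E° − (0.0592/n) log Q: log Q = (E° − E)·n/0.0592 = (+0.08 − (+0.133))·2/0.0592 = -1.7905.
So 1·log[Ca²⁺] = 2·log(0.0491) − log Q = -2.6178 − (-1.7905) = -0.8273; [Ca²⁺] = 10^(-0.8273) ≈ 0.15 M.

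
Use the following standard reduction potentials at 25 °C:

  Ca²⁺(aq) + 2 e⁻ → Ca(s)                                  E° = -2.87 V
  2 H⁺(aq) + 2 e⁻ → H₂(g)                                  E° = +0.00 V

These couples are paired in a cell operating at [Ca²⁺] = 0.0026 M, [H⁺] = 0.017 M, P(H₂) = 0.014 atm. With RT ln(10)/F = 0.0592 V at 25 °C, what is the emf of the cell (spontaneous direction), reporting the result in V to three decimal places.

+2.897 V

H⁺/H₂ is the cathode (higher E°), Ca²⁺/Ca the anode: E°cell = +0.00 − (-2.87) = +2.87 V, n = 2.
Overall: 2 H⁺(aq) + Ca(s) → H₂(g) + Ca²⁺(aq)
Q = P(H₂)·[Ca²⁺] / ([H⁺]^2); log Q = -0.900.
E = E° − (0.0592/n) log Q = +2.87 − (0.0592/2)(-0.900) = +2.897 V.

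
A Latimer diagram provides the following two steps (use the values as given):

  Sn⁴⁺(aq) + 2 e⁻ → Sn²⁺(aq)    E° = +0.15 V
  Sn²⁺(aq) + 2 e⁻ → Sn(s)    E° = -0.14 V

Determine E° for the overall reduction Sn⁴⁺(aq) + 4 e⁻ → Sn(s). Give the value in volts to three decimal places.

+0.005 V

Adding the free-energy changes (−nFE°) of the two steps gives −n₃FE°₃ = −n₁FE°₁ − n₂FE°₂.
E°₃ = (2×+0.15 + 2×-0.14) / 4 = (+0.020) / 4 = +0.005 V.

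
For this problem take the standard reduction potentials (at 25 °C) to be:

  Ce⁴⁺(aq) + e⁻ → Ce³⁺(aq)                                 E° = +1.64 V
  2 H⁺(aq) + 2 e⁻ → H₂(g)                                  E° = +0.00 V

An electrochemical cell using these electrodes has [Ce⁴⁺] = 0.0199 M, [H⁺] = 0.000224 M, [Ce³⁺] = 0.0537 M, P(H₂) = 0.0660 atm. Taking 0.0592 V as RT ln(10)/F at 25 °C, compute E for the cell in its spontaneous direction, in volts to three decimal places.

+1.796 V

Ce⁴⁺/Ce³⁺ is the cathode (higher E°), H⁺/H₂ the anode: E°cell = +1.64 − (+0.00) = +1.64 V, n = 2.
Overall: 2 Ce⁴⁺(aq) + H₂(g) → 2 Ce³⁺(aq) + 2 H⁺(aq)
Q = [Ce³⁺]^2·[H⁺]^2 / ([Ce⁴⁺]^2·P(H₂)); log Q = -5.257.
E = E° − (0.0592/n) log Q = +1.64 − (0.0592/2)(-5.257) = +1.796 V.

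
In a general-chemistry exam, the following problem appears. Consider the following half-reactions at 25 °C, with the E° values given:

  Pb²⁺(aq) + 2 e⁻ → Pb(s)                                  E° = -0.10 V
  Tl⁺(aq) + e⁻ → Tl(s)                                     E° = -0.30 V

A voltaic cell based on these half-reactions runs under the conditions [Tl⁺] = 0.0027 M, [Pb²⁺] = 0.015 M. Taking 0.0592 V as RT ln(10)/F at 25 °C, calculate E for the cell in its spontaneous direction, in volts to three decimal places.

+0.298 V

Pb²⁺/Pb is the cathode (higher E°), Tl⁺/Tl the anode: E°cell = -0.10 − (-0.30) = +0.20 V, n = 2.
Overall: Pb²⁺(aq) + 2 Tl(s) → Pb(s) + 2 Tl⁺(aq)
Q = [Tl⁺]^2 / ([Pb²⁺]); log Q = -3.313.
E = E° − (0.0592/n) log Q = +0.20 − (0.0592/2)(-3.313) = +0.298 V.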